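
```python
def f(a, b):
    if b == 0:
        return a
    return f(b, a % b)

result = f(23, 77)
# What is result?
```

f(23, 77) -> f(77, 23) -> f(23, 8) -> f(8, 7) -> f(7, 1) -> f(1, 0) -> 1

Answer: 1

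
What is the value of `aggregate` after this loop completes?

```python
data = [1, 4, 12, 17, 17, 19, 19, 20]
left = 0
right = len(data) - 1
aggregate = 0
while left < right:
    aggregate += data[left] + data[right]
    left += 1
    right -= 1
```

Sum of pairs from ends
`aggregate` takes the values: 0 → 21 → 44 → 75 → 109

Answer: 109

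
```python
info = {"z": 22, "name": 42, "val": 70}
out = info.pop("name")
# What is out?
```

Trace:
`info = {"z": 22, "name": 42, "val": 70}` → info = {'z': 22, 'name': 42, 'val': 70}
`out = info.pop("name")` → info = {'z': 22, 'val': 70}; out = 42
So out = 42

Answer: 42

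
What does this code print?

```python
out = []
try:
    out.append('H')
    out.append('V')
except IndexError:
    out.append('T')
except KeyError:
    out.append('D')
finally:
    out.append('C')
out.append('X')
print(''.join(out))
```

Execution trace: 'H' (try body) → 'V' (try body, no exception) → 'C' (finally) → 'X' (after the try/except). Output: HVCX

Answer: HVCX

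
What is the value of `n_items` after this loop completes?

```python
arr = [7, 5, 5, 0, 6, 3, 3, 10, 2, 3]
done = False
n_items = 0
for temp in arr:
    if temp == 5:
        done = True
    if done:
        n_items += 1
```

Count elements after first 5 in [7, 5, 5, 0, 6, 3, 3, 10, 2, 3]
`n_items` takes the values: 0 → 1 → 2 → 3 → 4 → 5 → 6 → 7 → 8 → 9

Answer: 9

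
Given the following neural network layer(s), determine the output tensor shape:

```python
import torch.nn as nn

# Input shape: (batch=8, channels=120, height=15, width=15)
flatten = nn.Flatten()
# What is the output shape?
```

Input: (8, 120, 15, 15) -> Output: (8, 27000)

Answer: (8, 27000)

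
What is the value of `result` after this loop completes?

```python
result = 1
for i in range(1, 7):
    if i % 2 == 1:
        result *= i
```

Product of odd numbers 1 to 6
`result` takes the values: 1 → 3 → 15

Answer: 15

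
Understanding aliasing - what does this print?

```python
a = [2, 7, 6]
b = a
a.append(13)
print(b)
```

Key concept: basic list aliasing.
Step by step:
`a = [2, 7, 6]` → a = [2, 7, 6]
`b = a` → b = [2, 7, 6] (same object as a)
`a.append(13)` → a = [2, 7, 6, 13] (same object as b); b = [2, 7, 6, 13] (same object as a)
`print(b)` → prints [2, 7, 6, 13]

Answer: [2, 7, 6, 13]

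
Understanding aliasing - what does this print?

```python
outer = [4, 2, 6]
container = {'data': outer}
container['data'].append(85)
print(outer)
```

Key concept: dict holds reference to list.
Step by step:
`outer = [4, 2, 6]` → outer = [4, 2, 6]
`container = {'data': outer}` → container = {'data': [4, 2, 6]}
`container['data'].append(85)` → outer = [4, 2, 6, 85]; container = {'data': [4, 2, 6, 85]}
`print(outer)` → prints [4, 2, 6, 85]

Answer: [4, 2, 6, 85]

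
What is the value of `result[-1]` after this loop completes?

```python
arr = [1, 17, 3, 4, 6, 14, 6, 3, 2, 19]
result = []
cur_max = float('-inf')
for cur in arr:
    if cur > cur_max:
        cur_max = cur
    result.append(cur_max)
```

Running max ends at 19
`result` takes the values: [] → [1] → [1, 17] → [1, 17, 17] → [1, 17, 17, 17] → [1, 17, 17, 17, 17] → [1, 17, 17, 17, 17, 17] → [1, 17, 17, 17, 17, 17, 17] → [1, 17, 17, 17, 17, 17, 17, 17] → [1, 17, 17, 17, 17, 17, 17, 17, 17] → [1, 17, 17, 17, 17, 17, 17, 17, 17, 19]
So `result[-1]` = 19

Answer: 19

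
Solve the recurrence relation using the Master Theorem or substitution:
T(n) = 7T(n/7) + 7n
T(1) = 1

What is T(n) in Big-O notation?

By Master Theorem: a=7, b=7, f(n)=7n. Since log_7(7) = 1 and f(n) = Θ(n^1), Case 2 applies. T(n) = O(n log n).

Answer: O(n log n)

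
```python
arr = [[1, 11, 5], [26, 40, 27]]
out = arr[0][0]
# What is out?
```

Trace:
`arr = [[1, 11, 5], [26, 40, 27]]` → arr = [[1, 11, 5], [26, 40, 27]]
`out = arr[0][0]` → out = 1
So out = 1

Answer: 1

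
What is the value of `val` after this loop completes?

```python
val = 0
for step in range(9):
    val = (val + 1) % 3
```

Increment mod 3, 9 times = 0
`val` takes the values: 0 → 1 → 2 → 0 → 1 → 2 → 0 → 1 → 2 → 0

Answer: 0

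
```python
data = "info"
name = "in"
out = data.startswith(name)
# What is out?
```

Trace:
`data = "info"` → data = 'info'
`name = "in"` → name = 'in'
`out = data.startswith(name)` → out = True
So out = True

Answer: True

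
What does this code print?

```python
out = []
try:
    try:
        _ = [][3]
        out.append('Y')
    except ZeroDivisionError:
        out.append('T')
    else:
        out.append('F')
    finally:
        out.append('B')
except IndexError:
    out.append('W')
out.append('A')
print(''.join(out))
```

Execution trace: 'B' (finally) → 'W' (outer except IndexError) → 'A' (after the try/except). Output: BWA

Answer: BWA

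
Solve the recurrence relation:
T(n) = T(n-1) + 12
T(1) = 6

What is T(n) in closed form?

Unrolling: T(n) = T(1) + 12·(n-1) = 6 + 12(n-1) = 12n - 6.

Answer: T(n) = 12n - 6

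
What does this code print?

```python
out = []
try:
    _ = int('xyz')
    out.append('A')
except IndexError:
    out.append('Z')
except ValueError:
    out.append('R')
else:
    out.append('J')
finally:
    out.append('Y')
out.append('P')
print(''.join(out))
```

Execution trace: 'R' (except ValueError) → 'Y' (finally) → 'P' (after the try/except). Output: RYP

Answer: RYP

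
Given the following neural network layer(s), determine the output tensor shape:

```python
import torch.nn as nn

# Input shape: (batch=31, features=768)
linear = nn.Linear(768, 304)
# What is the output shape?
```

Input: (31, 768) -> Output: (31, 304)

Answer: (31, 304)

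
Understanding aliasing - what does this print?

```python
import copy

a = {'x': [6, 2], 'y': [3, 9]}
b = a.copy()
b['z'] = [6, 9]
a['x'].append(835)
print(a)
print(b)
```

Key concept: shallow copy of dict with mutable values.
Step by step:
`a = {'x': [6, 2], 'y': [3, 9]}` → a = {'x': [6, 2], 'y': [3, 9]}
`b = a.copy()` → b = {'x': [6, 2], 'y': [3, 9]}
`b['z'] = [6, 9]` → b = {'x': [6, 2], 'y': [3, 9], 'z': [6, 9]}
`a['x'].append(835)` → a = {'x': [6, 2, 835], 'y': [3, 9]}; b = {'x': [6, 2, 835], 'y': [3, 9], 'z': [6, 9]}
`print(a)` → prints {'x': [6, 2, 835], 'y': [3, 9]}
`print(b)` → prints {'x': [6, 2, 835], 'y': [3, 9], 'z': [6, 9]}

Answer:
{'x': [6, 2, 835], 'y': [3, 9]}
{'x': [6, 2, 835], 'y': [3, 9], 'z': [6, 9]}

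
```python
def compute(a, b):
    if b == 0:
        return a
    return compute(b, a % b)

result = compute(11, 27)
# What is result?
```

compute(11, 27) -> compute(27, 11) -> compute(11, 5) -> compute(5, 1) -> compute(1, 0) -> 1

Answer: 1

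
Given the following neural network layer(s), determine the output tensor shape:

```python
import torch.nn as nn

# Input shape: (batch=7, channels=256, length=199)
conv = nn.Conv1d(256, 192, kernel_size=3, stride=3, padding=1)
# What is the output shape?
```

Input: (7, 256, 199) -> Output: (7, 192, 67)

Answer: (7, 192, 67)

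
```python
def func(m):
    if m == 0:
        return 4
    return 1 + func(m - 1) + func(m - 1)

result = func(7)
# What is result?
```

func(m) = 1 + 2·func(m-1), func(0)=4. Closed form: (4+1)·2^7 - 1 = 639.

Answer: 639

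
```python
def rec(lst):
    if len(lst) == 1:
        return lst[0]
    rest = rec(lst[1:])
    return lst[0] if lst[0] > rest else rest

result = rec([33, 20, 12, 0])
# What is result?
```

Recursive max over [33, 20, 12, 0] = 33

Answer: 33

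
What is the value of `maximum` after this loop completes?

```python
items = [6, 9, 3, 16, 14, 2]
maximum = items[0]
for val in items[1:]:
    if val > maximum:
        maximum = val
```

Maximum of [6, 9, 3, 16, 14, 2]
`maximum` takes the values: 6 → 9 → 16

Answer: 16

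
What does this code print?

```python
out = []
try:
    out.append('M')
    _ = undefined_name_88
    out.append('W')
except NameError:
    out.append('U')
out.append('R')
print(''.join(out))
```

Execution trace: 'M' (try body) → 'U' (except NameError) → 'R' (after the try/except). Output: MUR

Answer: MUR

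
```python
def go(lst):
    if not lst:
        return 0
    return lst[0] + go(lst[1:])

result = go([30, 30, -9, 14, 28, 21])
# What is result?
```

30 + 30 + (-9) + 14 + 28 + 21 + 0 = 114

Answer: 114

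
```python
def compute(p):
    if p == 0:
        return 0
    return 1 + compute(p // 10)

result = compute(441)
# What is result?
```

Count of digits of 441: 3

Answer: 3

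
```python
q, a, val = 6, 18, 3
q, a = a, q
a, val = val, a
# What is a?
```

Trace:
`q, a, val = 6, 18, 3` → q = 6; a = 18; val = 3
`q, a = a, q` → q = 18; a = 6
`a, val = val, a` → a = 3; val = 6
So a = 3

Answer: 3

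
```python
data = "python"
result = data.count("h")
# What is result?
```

Trace:
`data = "python"` → data = 'python'
`result = data.count("h")` → result = 1
So result = 1

Answer: 1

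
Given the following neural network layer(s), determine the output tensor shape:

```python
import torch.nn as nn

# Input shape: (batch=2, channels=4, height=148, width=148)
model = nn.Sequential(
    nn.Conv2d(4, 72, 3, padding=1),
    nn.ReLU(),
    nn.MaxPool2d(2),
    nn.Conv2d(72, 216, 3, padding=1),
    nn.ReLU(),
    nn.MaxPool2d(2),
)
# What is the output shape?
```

Input: (2, 4, 148, 148) -> after first Conv2d: (2, 72, 148, 148) -> after first MaxPool2d: (2, 72, 74, 74) -> after second Conv2d: (2, 216, 74, 74) -> Output: (2, 216, 37, 37)

Answer: (2, 216, 37, 37)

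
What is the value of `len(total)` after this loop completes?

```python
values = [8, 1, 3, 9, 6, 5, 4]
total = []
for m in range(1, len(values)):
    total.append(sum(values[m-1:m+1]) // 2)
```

Number of 2-element averages
`total` takes the values: [] → [4] → [4, 2] → [4, 2, 6] → [4, 2, 6, 7] → [4, 2, 6, 7, 5] → [4, 2, 6, 7, 5, 4]
So `len(total)` = 6

Answer: 6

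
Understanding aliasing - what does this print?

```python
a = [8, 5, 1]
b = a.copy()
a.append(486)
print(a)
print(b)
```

Key concept: list.copy() creates independent copy.
Step by step:
`a = [8, 5, 1]` → a = [8, 5, 1]
`b = a.copy()` → b = [8, 5, 1]
`a.append(486)` → a = [8, 5, 1, 486]
`print(a)` → prints [8, 5, 1, 486]
`print(b)` → prints [8, 5, 1]

Answer:
[8, 5, 1, 486]
[8, 5, 1]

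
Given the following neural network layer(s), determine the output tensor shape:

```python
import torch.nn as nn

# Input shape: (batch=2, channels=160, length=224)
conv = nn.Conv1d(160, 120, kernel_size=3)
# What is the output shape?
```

Input: (2, 160, 224) -> Output: (2, 120, 222)

Answer: (2, 120, 222)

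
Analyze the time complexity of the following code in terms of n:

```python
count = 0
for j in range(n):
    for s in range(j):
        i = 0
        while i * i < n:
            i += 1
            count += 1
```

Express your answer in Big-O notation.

Each loop level contributes: n × n × √n. Multiplying the contributions gives O(n^2√n).

Answer: O(n^2√n)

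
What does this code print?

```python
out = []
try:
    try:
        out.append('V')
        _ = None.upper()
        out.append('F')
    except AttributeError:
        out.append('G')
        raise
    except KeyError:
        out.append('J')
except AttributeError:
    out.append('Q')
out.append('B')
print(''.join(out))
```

Execution trace: 'V' (inner try body) → 'G' (inner except AttributeError) → 'Q' (outer except AttributeError) → 'B' (after the try/except). Output: VGQB

Answer: VGQB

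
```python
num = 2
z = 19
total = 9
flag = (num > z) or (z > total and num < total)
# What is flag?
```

Trace:
`num = 2` → num = 2
`z = 19` → z = 19
`total = 9` → total = 9
`flag = (num > z) or (z > total and num < total)` → flag = True
So flag = True

Answer: True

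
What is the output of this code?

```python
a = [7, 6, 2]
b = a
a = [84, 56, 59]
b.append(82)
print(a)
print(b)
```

Key concept: rebinding vs mutation: a is rebound to a new list, b still points at the original.
Step by step:
`a = [7, 6, 2]` → a = [7, 6, 2]
`b = a` → b = [7, 6, 2] (same object as a)
`a = [84, 56, 59]` → a = [84, 56, 59]
`b.append(82)` → b = [7, 6, 2, 82]
`print(a)` → prints [84, 56, 59]
`print(b)` → prints [7, 6, 2, 82]

Answer:
[84, 56, 59]
[7, 6, 2, 82]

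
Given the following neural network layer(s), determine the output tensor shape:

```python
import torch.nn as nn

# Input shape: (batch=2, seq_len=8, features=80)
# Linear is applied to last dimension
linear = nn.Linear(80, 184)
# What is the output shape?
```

Input: (2, 8, 80) -> Output: (2, 8, 184)

Answer: (2, 8, 184)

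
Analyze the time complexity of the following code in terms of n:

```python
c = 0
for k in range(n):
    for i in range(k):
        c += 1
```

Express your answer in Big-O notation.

Each loop level contributes: n × n. Multiplying the contributions gives O(n^2).

Answer: O(n^2)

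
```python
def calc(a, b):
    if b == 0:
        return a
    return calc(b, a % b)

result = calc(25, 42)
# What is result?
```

calc(25, 42) -> calc(42, 25) -> calc(25, 17) -> calc(17, 8) -> calc(8, 1) -> calc(1, 0) -> 1

Answer: 1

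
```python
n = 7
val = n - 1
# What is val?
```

Trace:
`n = 7` → n = 7
`val = n - 1` → val = 6
So val = 6

Answer: 6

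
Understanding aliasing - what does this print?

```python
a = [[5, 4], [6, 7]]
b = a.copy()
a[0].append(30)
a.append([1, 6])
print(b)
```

Key concept: shallow copy with nested lists.
Step by step:
`a = [[5, 4], [6, 7]]` → a = [[5, 4], [6, 7]]
`b = a.copy()` → b = [[5, 4], [6, 7]]
`a[0].append(30)` → a = [[5, 4, 30], [6, 7]]; b = [[5, 4, 30], [6, 7]]
`a.append([1, 6])` → a = [[5, 4, 30], [6, 7], [1, 6]]
`print(b)` → prints [[5, 4, 30], [6, 7]]

Answer: [[5, 4, 30], [6, 7]]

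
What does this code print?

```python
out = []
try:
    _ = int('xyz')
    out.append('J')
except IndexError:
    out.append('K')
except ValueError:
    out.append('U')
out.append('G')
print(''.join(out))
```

Execution trace: 'U' (except ValueError) → 'G' (after the try/except). Output: UG

Answer: UG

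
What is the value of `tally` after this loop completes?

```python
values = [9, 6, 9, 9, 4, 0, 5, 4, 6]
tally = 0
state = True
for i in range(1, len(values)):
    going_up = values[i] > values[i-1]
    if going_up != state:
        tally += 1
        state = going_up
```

Count direction changes in [9, 6, 9, 9, 4, 0, 5, 4, 6]
`tally` takes the values: 0 → 1 → 2 → 3 → 4 → 5 → 6

Answer: 6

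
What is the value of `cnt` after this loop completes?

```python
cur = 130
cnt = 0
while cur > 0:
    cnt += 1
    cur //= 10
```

Count digits by repeated division by 10
`cnt` takes the values: 0 → 1 → 2 → 3

Answer: 3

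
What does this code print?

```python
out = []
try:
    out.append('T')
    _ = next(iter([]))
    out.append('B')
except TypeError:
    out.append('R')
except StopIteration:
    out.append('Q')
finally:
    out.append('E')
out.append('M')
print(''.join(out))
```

Execution trace: 'T' (try body) → 'Q' (except StopIteration) → 'E' (finally) → 'M' (after the try/except). Output: TQEM

Answer: TQEM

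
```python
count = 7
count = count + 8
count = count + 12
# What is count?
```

Trace:
`count = 7` → count = 7
`count = count + 8` → count = 15
`count = count + 12` → count = 27
So count = 27

Answer: 27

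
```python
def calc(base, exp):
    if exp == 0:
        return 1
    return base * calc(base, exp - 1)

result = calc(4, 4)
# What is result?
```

calc(4, 4) = 4 * 4 * 4 * 4 = 256

Answer: 256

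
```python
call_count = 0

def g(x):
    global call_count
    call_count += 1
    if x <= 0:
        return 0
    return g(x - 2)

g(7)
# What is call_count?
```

Linear recursion stepping by 2: 5 calls from x=7 down to ≤0.

Answer: 5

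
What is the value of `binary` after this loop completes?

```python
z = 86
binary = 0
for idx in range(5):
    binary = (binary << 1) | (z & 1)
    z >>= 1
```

Reverse lowest 5 bits of 86
`binary` takes the values: 0 → 1 → 3 → 6 → 13

Answer: 13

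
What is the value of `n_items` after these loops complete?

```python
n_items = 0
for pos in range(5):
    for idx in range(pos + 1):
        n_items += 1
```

Triangle: 1 + 2 + ... + 5
`n_items` takes the values: 0 → 1 → 2 → 3 → 4 → 5 → 6 → 7 → 8 → 9 → 10 → 11 → 12 → 13 → 14 → 15

Answer: 15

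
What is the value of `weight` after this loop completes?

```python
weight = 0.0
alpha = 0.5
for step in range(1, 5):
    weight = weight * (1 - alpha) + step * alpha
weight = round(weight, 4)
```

Moving average with lr=0.5
`weight` takes the values: 0.0 → 0.5 → 1.25 → 2.125 → 3.0625

Answer: 3.0625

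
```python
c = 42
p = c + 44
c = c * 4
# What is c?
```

Trace:
`c = 42` → c = 42
`p = c + 44` → p = 86
`c = c * 4` → c = 168
So c = 168

Answer: 168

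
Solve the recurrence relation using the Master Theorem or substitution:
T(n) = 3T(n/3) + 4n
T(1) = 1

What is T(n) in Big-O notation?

By Master Theorem: a=3, b=3, f(n)=4n. Since log_3(3) = 1 and f(n) = Θ(n^1), Case 2 applies. T(n) = O(n log n).

Answer: O(n log n)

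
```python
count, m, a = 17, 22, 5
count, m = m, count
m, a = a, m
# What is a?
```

Trace:
`count, m, a = 17, 22, 5` → count = 17; m = 22; a = 5
`count, m = m, count` → count = 22; m = 17
`m, a = a, m` → m = 5; a = 17
So a = 17

Answer: 17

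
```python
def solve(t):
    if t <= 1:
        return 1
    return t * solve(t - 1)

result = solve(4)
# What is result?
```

solve(4) = 4 * 3 * 2 * 1 = 24

Answer: 24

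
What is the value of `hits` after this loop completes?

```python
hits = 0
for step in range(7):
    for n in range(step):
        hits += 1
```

Triangle number: 0+1+2+...+6
`hits` takes the values: 0 → 1 → 2 → 3 → 4 → 5 → 6 → 7 → 8 → 9 → 10 → 11 → 12 → 13 → 14 → 15 → 16 → 17 → 18 → 19 → 20 → 21

Answer: 21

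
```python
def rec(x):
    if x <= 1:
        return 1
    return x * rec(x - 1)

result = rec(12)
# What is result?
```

rec(12) = 12 * 11 * 10 * 9 * 8 * 7 * 6 * 5 * 4 * 3 * 2 * 1 = 479001600

Answer: 479001600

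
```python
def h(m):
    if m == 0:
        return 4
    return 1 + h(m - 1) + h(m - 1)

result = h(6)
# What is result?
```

h(m) = 1 + 2·h(m-1), h(0)=4. Closed form: (4+1)·2^6 - 1 = 319.

Answer: 319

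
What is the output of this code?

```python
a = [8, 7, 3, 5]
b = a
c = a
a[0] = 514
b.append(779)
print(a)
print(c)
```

Key concept: multiple aliases.
Step by step:
`a = [8, 7, 3, 5]` → a = [8, 7, 3, 5]
`b = a` → b = [8, 7, 3, 5] (same object as a)
`c = a` → c = [8, 7, 3, 5] (same object as a, b)
`a[0] = 514` → a = [514, 7, 3, 5] (same object as b, c); b = [514, 7, 3, 5] (same object as a, c); c = [514, 7, 3, 5] (same object as a, b)
`b.append(779)` → a = [514, 7, 3, 5, 779] (same object as b, c); b = [514, 7, 3, 5, 779] (same object as a, c); c = [514, 7, 3, 5, 779] (same object as a, b)
`print(a)` → prints [514, 7, 3, 5, 779]
`print(c)` → prints [514, 7, 3, 5, 779]

Answer:
[514, 7, 3, 5, 779]
[514, 7, 3, 5, 779]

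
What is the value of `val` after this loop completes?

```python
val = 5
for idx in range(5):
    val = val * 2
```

Multiply by 2, 5 times: 5 * 2^5 = 160
`val` takes the values: 5 → 10 → 20 → 40 → 80 → 160

Answer: 160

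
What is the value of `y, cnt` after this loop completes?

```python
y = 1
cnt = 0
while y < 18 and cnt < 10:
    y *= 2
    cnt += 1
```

Double until >= 18 or 10 iterations
`y, cnt` takes the values: (1, 0) → (2, 0) → (2, 1) → (4, 1) → (4, 2) → (8, 2) → (8, 3) → (16, 3) → (16, 4) → (32, 4) → (32, 5)

Answer: 32, 5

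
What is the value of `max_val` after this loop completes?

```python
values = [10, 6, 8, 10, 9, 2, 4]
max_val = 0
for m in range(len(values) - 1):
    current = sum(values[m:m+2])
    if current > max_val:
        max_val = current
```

Max sum of 2-element window in [10, 6, 8, 10, 9, 2, 4]
`max_val` takes the values: 0 → 16 → 18 → 19

Answer: 19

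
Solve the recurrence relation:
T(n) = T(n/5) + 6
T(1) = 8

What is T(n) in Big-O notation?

Each step divides n by 5 and adds 6. After log_5(n) steps we reach T(1)=8. So T(n) = 6·log_5(n) + 8 = O(log n).

Answer: O(log n)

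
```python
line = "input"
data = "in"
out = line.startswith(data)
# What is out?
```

Trace:
`line = "input"` → line = 'input'
`data = "in"` → data = 'in'
`out = line.startswith(data)` → out = True
So out = True

Answer: True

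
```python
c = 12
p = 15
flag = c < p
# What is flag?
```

Trace:
`c = 12` → c = 12
`p = 15` → p = 15
`flag = c < p` → flag = True
So flag = True

Answer: True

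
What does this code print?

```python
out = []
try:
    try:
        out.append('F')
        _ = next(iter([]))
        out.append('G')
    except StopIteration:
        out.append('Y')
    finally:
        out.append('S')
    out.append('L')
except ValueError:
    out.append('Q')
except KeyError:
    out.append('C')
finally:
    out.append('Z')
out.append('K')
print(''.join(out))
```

Execution trace: 'F' (inner try body) → 'Y' (inner except StopIteration) → 'S' (inner finally) → 'L' (try body, no exception) → 'Z' (finally) → 'K' (after the try/except). Output: FYSLZK

Answer: FYSLZK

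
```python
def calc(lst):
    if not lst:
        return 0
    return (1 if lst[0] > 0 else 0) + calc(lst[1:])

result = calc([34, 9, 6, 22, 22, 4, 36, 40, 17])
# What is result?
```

Count of positive elements in [34, 9, 6, 22, 22, 4, 36, 40, 17] = 9

Answer: 9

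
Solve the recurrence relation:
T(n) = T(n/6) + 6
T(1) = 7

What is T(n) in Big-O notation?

Each step divides n by 6 and adds 6. After log_6(n) steps we reach T(1)=7. So T(n) = 6·log_6(n) + 7 = O(log n).

Answer: O(log n)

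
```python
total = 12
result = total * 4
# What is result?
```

Trace:
`total = 12` → total = 12
`result = total * 4` → result = 48
So result = 48

Answer: 48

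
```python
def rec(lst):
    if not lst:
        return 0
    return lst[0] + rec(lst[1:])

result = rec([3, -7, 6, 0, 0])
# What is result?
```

3 + (-7) + 6 + 0 + 0 + 0 = 2

Answer: 2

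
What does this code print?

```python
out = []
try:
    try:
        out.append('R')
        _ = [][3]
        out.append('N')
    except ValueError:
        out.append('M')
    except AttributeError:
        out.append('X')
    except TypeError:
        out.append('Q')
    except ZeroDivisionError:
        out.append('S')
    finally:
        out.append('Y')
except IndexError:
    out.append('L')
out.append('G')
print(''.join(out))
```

Execution trace: 'R' (try body) → 'Y' (finally) → 'L' (outer except IndexError) → 'G' (after the try/except). Output: RYLG

Answer: RYLG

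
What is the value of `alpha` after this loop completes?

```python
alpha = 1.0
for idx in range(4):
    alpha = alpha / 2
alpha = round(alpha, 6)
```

Halving LR 4 times: 1 / 2^4
`alpha` takes the values: 1.0 → 0.5 → 0.25 → 0.125 → 0.0625

Answer: 0.0625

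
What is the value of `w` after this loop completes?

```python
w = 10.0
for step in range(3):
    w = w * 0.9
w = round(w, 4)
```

Exponential decay: 10.0 * 0.9^3
`w` takes the values: 10.0 → 9.0 → 8.1 → 7.29

Answer: 7.29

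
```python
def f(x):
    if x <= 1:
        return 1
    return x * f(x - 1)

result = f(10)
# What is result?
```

f(10) = 10 * 9 * 8 * 7 * 6 * 5 * 4 * 3 * 2 * 1 = 3628800

Answer: 3628800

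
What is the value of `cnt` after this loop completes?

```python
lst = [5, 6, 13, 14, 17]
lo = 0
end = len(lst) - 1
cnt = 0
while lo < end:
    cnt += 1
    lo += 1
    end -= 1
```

Iterations until pointers meet (list length 5)
`cnt` takes the values: 0 → 1 → 2

Answer: 2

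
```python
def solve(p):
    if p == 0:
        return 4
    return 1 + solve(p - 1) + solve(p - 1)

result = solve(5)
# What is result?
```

solve(p) = 1 + 2·solve(p-1), solve(0)=4. Closed form: (4+1)·2^5 - 1 = 159.

Answer: 159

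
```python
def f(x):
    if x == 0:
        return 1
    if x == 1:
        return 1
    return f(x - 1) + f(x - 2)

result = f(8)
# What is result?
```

Build up from base cases: f(0)=1, f(1)=1, f(2)=2, f(3)=3, f(4)=5, f(5)=8, f(6)=13, ..., f(8)=34

Answer: 34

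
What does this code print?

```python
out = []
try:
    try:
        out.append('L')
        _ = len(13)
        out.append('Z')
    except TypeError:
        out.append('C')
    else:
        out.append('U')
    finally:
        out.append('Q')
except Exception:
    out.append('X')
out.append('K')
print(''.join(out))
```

Execution trace: 'L' (inner try body) → 'C' (inner except TypeError) → 'Q' (inner finally) → 'K' (after the try/except). Output: LCQK

Answer: LCQK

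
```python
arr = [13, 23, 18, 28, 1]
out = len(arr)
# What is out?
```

Trace:
`arr = [13, 23, 18, 28, 1]` → arr = [13, 23, 18, 28, 1]
`out = len(arr)` → out = 5
So out = 5

Answer: 5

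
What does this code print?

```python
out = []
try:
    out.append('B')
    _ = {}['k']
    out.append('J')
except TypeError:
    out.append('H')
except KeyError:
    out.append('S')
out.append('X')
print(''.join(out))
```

Execution trace: 'B' (try body) → 'S' (except KeyError) → 'X' (after the try/except). Output: BSX

Answer: BSX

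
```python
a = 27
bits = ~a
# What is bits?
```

Trace:
`a = 27` → a = 27
`bits = ~a` → bits = -28
So bits = -28

Answer: -28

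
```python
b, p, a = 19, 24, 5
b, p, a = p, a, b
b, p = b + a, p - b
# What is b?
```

Trace:
`b, p, a = 19, 24, 5` → b = 19; p = 24; a = 5
`b, p, a = p, a, b` → b = 24; p = 5; a = 19
`b, p = b + a, p - b` → b = 43; p = -19
So b = 43

Answer: 43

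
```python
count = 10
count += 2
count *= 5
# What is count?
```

Trace:
`count = 10` → count = 10
`count += 2` → count = 12
`count *= 5` → count = 60
So count = 60

Answer: 60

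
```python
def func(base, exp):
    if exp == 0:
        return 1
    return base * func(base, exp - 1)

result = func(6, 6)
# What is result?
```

func(6, 6) = 6 * 6 * 6 * 6 * 6 * 6 = 46656

Answer: 46656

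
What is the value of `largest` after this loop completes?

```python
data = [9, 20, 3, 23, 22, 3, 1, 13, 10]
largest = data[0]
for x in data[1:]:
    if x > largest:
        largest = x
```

Maximum of [9, 20, 3, 23, 22, 3, 1, 13, 10]
`largest` takes the values: 9 → 20 → 23

Answer: 23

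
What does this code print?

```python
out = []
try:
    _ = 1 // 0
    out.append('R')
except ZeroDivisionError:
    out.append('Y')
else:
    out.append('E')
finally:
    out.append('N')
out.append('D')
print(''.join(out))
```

Execution trace: 'Y' (except ZeroDivisionError) → 'N' (finally) → 'D' (after the try/except). Output: YND

Answer: YND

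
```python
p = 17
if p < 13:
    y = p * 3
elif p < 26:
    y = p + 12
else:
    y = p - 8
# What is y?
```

Trace:
`p = 17` → p = 17
`if p < 13: ...` → p < 13 is False, p < 26 is True → y = 29
So y = 29

Answer: 29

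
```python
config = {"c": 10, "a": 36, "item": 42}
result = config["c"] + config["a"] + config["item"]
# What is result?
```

Trace:
`config = {"c": 10, "a": 36, "item": 42}` → config = {'c': 10, 'a': 36, 'item': 42}
`result = config["c"] + config["a"] + config["item"]` → result = 88
So result = 88

Answer: 88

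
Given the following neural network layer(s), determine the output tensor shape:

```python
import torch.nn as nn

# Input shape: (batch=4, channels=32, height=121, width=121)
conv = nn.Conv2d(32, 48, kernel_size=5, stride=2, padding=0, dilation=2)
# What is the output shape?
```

Input: (4, 32, 121, 121) -> Output: (4, 48, 57, 57)

Answer: (4, 48, 57, 57)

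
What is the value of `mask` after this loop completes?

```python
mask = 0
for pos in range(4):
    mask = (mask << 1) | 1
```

Build 4 consecutive 1-bits: 0b1111
`mask` takes the values: 0 → 1 → 3 → 7 → 15

Answer: 15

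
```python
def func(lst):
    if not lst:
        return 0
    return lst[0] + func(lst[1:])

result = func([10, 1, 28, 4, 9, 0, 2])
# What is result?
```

10 + 1 + 28 + 4 + 9 + 0 + 2 + 0 = 54

Answer: 54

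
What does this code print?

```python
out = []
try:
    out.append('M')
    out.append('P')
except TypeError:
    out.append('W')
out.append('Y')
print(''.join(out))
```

Execution trace: 'M' (try body) → 'P' (try body, no exception) → 'Y' (after the try/except). Output: MPY

Answer: MPY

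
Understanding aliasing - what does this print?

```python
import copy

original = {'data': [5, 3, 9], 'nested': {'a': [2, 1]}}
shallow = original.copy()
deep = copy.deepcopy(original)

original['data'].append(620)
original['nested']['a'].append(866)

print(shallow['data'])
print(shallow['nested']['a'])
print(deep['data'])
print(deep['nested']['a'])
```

Key concept: comparing shallow vs deep copy.
Step by step:
`original = {'data': [5, 3, 9], 'nested': {'a': [2, 1]}}` → original = {'data': [5, 3, 9], 'nested': {'a': [2, 1]}}
`shallow = original.copy()` → shallow = {'data': [5, 3, 9], 'nested': {'a': [2, 1]}}
`deep = copy.deepcopy(original)` → deep = {'data': [5, 3, 9], 'nested': {'a': [2, 1]}}
`original['data'].append(620)` → original = {'data': [5, 3, 9, 620], 'nested': {'a': [2, 1]}}; shallow = {'data': [5, 3, 9, 620], 'nested': {'a': [2, 1]}}
`original['nested']['a'].append(866)` → original = {'data': [5, 3, 9, 620], 'nested': {'a': [2, 1, 866]}}; shallow = {'data': [5, 3, 9, 620], 'nested': {'a': [2, 1, 866]}}
`print(shallow['data'])` → prints [5, 3, 9, 620]
`print(shallow['nested']['a'])` → prints [2, 1, 866]
`print(deep['data'])` → prints [5, 3, 9]
`print(deep['nested']['a'])` → prints [2, 1]

Answer:
[5, 3, 9, 620]
[2, 1, 866]
[5, 3, 9]
[2, 1]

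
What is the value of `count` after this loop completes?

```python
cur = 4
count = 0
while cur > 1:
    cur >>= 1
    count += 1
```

Count right shifts until 1
`count` takes the values: 0 → 1 → 2

Answer: 2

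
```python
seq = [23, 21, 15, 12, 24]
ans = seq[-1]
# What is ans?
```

Trace:
`seq = [23, 21, 15, 12, 24]` → seq = [23, 21, 15, 12, 24]
`ans = seq[-1]` → ans = 24
So ans = 24

Answer: 24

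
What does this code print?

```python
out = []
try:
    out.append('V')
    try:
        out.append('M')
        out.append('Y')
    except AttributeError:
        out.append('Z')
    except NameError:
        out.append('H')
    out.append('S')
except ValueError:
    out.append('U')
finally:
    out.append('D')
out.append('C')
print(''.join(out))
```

Execution trace: 'V' (try body) → 'M' (inner try body) → 'Y' (inner try body, no exception) → 'S' (try body, no exception) → 'D' (finally) → 'C' (after the try/except). Output: VMYSDC

Answer: VMYSDC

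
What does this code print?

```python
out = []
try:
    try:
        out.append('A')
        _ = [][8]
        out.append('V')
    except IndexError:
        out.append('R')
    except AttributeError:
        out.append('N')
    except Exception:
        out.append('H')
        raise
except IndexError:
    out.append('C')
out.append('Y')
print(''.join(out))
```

Execution trace: 'A' (try body) → 'R' (except IndexError) → 'Y' (after the try/except). Output: ARY

Answer: ARY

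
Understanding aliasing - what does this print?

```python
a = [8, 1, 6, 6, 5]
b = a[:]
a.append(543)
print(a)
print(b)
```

Key concept: slice [:] creates copy.
Step by step:
`a = [8, 1, 6, 6, 5]` → a = [8, 1, 6, 6, 5]
`b = a[:]` → b = [8, 1, 6, 6, 5]
`a.append(543)` → a = [8, 1, 6, 6, 5, 543]
`print(a)` → prints [8, 1, 6, 6, 5, 543]
`print(b)` → prints [8, 1, 6, 6, 5]

Answer:
[8, 1, 6, 6, 5, 543]
[8, 1, 6, 6, 5]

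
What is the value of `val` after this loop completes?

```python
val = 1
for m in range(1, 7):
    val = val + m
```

Start at 1, add 1 through 6
`val` takes the values: 1 → 2 → 4 → 7 → 11 → 16 → 22

Answer: 22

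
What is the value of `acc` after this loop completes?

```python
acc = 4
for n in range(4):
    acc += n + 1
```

Start at 4, add 1 to 4 = 14
`acc` takes the values: 4 → 5 → 7 → 10 → 14

Answer: 14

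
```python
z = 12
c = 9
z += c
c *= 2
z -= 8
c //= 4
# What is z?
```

Trace:
`z = 12` → z = 12
`c = 9` → c = 9
`z += c` → z = 21
`c *= 2` → c = 18
`z -= 8` → z = 13
`c //= 4` → c = 4
So z = 13

Answer: 13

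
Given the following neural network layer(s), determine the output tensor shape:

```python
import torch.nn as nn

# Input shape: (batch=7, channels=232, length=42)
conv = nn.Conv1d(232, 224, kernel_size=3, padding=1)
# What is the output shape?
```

Input: (7, 232, 42) -> Output: (7, 224, 42)

Answer: (7, 224, 42)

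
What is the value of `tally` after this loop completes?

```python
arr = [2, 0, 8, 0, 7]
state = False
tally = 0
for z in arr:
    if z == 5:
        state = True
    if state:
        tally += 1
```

Count elements after first 5 in [2, 0, 8, 0, 7]
`tally` takes the values: 0

Answer: 0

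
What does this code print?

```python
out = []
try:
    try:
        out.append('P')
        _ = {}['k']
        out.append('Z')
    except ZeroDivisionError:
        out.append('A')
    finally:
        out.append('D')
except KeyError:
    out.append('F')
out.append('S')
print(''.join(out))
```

Execution trace: 'P' (try body) → 'D' (finally) → 'F' (outer except KeyError) → 'S' (after the try/except). Output: PDFS

Answer: PDFS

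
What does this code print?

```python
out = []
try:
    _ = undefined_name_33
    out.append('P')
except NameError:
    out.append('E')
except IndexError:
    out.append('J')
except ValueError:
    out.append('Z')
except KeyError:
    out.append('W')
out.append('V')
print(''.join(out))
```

Execution trace: 'E' (except NameError) → 'V' (after the try/except). Output: EV

Answer: EV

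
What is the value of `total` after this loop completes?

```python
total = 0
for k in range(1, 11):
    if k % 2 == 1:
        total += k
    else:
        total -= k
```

Add odd, subtract even
`total` takes the values: 0 → 1 → -1 → 2 → -2 → 3 → -3 → 4 → -4 → 5 → -5

Answer: -5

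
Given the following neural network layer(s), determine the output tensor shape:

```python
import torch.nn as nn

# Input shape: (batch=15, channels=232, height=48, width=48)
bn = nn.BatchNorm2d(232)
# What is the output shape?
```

Input: (15, 232, 48, 48) -> Output: (15, 232, 48, 48)

Answer: (15, 232, 48, 48)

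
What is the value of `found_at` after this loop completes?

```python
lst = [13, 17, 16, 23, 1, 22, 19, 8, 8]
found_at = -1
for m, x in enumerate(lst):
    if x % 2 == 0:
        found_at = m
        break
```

First even number index in [13, 17, 16, 23, 1, 22, 19, 8, 8]
`found_at` takes the values: -1 → 2

Answer: 2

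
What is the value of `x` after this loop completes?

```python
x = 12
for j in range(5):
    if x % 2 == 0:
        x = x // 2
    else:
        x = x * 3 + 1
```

Collatz-style transformation from 12
`x` takes the values: 12 → 6 → 3 → 10 → 5 → 16

Answer: 16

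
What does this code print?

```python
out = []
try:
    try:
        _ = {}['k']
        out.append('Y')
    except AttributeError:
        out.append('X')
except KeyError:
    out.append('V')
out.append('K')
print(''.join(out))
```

Execution trace: 'V' (outer except KeyError) → 'K' (after the try/except). Output: VK

Answer: VK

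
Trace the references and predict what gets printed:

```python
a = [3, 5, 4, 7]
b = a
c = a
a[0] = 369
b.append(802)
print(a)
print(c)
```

Key concept: multiple aliases.
Step by step:
`a = [3, 5, 4, 7]` → a = [3, 5, 4, 7]
`b = a` → b = [3, 5, 4, 7] (same object as a)
`c = a` → c = [3, 5, 4, 7] (same object as a, b)
`a[0] = 369` → a = [369, 5, 4, 7] (same object as b, c); b = [369, 5, 4, 7] (same object as a, c); c = [369, 5, 4, 7] (same object as a, b)
`b.append(802)` → a = [369, 5, 4, 7, 802] (same object as b, c); b = [369, 5, 4, 7, 802] (same object as a, c); c = [369, 5, 4, 7, 802] (same object as a, b)
`print(a)` → prints [369, 5, 4, 7, 802]
`print(c)` → prints [369, 5, 4, 7, 802]

Answer:
[369, 5, 4, 7, 802]
[369, 5, 4, 7, 802]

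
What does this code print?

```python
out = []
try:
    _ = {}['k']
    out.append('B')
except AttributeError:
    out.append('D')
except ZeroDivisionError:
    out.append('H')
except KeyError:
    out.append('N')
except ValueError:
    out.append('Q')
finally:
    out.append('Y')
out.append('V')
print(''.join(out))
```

Execution trace: 'N' (except KeyError) → 'Y' (finally) → 'V' (after the try/except). Output: NYV

Answer: NYV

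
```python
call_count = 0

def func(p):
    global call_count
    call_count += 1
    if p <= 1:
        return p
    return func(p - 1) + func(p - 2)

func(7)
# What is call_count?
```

Calls(p) = 1 + Calls(p-1) + Calls(p-2); Calls(0)=Calls(1)=1. For p=7 this gives 41.

Answer: 41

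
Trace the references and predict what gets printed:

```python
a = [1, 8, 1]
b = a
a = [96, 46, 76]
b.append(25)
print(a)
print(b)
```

Key concept: rebinding vs mutation: a is rebound to a new list, b still points at the original.
Step by step:
`a = [1, 8, 1]` → a = [1, 8, 1]
`b = a` → b = [1, 8, 1] (same object as a)
`a = [96, 46, 76]` → a = [96, 46, 76]
`b.append(25)` → b = [1, 8, 1, 25]
`print(a)` → prints [96, 46, 76]
`print(b)` → prints [1, 8, 1, 25]

Answer:
[96, 46, 76]
[1, 8, 1, 25]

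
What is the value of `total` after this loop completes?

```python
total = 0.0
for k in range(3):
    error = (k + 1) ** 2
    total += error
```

Sum of squared losses 1² + 2² + ... + 3²
`total` takes the values: 0.0 → 1.0 → 5.0 → 14.0

Answer: 14.0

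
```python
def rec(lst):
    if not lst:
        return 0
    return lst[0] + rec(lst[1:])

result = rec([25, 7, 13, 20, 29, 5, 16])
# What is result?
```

25 + 7 + 13 + 20 + 29 + 5 + 16 + 0 = 115

Answer: 115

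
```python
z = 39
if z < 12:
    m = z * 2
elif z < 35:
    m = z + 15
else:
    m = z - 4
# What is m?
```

Trace:
`z = 39` → z = 39
`if z < 12: ...` → z < 12 is False, z < 35 is False, take else branch → m = 35
So m = 35

Answer: 35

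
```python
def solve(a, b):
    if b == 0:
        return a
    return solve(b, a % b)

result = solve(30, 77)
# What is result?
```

solve(30, 77) -> solve(77, 30) -> solve(30, 17) -> solve(17, 13) -> solve(13, 4) -> solve(4, 1) -> solve(1, 0) -> 1

Answer: 1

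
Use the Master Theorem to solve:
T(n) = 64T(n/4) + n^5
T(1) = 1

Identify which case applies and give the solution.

a=64, b=4, f(n)=n^5. log_4(64) = 3. Since c=5 > 3 and the regularity condition holds (64(n/4)^5 = (64/4^5)n^5 with 64/4^5 < 1), Case 3 applies: T(n) = Θ(f(n)) = O(n^5).

Answer: O(n^5) - Case 3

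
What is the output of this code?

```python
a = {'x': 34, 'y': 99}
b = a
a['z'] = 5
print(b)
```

Key concept: dict aliasing.
Step by step:
`a = {'x': 34, 'y': 99}` → a = {'x': 34, 'y': 99}
`b = a` → b = {'x': 34, 'y': 99} (same object as a)
`a['z'] = 5` → a = {'x': 34, 'y': 99, 'z': 5} (same object as b); b = {'x': 34, 'y': 99, 'z': 5} (same object as a)
`print(b)` → prints {'x': 34, 'y': 99, 'z': 5}

Answer: {'x': 34, 'y': 99, 'z': 5}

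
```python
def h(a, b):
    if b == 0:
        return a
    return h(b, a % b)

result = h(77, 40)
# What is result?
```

h(77, 40) -> h(40, 37) -> h(37, 3) -> h(3, 1) -> h(1, 0) -> 1

Answer: 1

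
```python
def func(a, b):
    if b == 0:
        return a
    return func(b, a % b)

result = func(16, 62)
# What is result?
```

func(16, 62) -> func(62, 16) -> func(16, 14) -> func(14, 2) -> func(2, 0) -> 2

Answer: 2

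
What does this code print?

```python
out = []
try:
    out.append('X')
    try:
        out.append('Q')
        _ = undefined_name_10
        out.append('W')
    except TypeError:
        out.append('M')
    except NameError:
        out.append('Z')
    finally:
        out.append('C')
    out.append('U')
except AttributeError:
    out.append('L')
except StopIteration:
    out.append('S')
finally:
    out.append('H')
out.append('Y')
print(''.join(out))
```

Execution trace: 'X' (try body) → 'Q' (inner try body) → 'Z' (inner except NameError) → 'C' (inner finally) → 'U' (try body, no exception) → 'H' (finally) → 'Y' (after the try/except). Output: XQZCUHY

Answer: XQZCUHY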